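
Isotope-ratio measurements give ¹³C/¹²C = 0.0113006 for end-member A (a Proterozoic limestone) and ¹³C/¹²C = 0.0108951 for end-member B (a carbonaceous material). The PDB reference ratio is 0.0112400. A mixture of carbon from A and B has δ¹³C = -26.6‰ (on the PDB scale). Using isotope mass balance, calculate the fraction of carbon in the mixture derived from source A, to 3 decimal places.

δ_A = (0.0113006/0.0112400 − 1)×1000 = (1.005391 − 1)×1000 = 5.391‰
δ_B = (0.0108951/0.0112400 − 1)×1000 = (0.969315 − 1)×1000 = -30.685‰
f_A = (δ_mix − δ_B)/(δ_A − δ_B) = (-26.6 − (-30.685))/(5.391 − (-30.685))
f_A = 4.085 / 36.077 = 0.1132

0.113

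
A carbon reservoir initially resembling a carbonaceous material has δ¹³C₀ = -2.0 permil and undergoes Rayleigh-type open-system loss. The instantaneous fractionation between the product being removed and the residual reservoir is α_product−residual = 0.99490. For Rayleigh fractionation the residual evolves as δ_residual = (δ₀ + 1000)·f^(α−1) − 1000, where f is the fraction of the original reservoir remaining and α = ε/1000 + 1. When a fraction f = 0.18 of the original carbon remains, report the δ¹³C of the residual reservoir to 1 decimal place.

Rayleigh residual: δ_res = (δ₀ + 1000)·f^(α−1) − 1000
α − 1 = -0.00510
f^(α−1) = 0.18^(-0.00510) = 1.008784
δ_res = (-2.0 + 1000) × 1.008784 − 1000 = 1006.766 − 1000 = 6.77 permil

6.8 permil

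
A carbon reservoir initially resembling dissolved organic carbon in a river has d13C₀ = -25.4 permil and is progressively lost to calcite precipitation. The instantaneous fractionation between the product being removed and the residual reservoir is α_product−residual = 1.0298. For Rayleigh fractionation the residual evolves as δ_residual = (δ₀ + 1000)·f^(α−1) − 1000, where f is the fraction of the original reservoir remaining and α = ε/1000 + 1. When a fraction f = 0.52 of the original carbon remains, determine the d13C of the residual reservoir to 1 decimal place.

Rayleigh residual: δ_res = (δ₀ + 1000)·f^(α−1) − 1000
α − 1 = 0.02980
f^(α−1) = 0.52^(0.02980) = 0.980702
δ_res = (-25.4 + 1000) × 0.980702 − 1000 = 955.792 − 1000 = -44.21 permil

-44.2 permil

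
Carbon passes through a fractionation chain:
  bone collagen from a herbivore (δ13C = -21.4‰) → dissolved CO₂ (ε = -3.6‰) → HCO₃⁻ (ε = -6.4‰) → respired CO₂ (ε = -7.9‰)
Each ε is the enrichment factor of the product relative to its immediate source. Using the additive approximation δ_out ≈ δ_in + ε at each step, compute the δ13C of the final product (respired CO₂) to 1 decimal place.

step 1: δ ≈ -21.4 + (-3.6) = -25.0‰
step 2: δ ≈ -25.0 + (-6.4) = -31.4‰
step 3: δ ≈ -31.4 + (-7.9) = -39.3‰

-39.3‰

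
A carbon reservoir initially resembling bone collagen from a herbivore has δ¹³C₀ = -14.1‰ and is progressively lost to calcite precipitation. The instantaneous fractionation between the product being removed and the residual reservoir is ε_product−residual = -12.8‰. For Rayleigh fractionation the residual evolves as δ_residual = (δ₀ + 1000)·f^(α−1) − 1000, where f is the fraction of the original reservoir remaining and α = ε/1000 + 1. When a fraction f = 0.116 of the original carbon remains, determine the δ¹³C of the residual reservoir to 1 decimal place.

13.5‰

Rayleigh residual: δ_res = (δ₀ + 1000)·f^(α−1) − 1000
α = ε/1000 + 1 = 0.98720, so α − 1 = -0.01280
f^(α−1) = 0.116^(-0.01280) = 1.027957
δ_res = (-14.1 + 1000) × 1.027957 − 1000 = 1013.463 − 1000 = 13.46‰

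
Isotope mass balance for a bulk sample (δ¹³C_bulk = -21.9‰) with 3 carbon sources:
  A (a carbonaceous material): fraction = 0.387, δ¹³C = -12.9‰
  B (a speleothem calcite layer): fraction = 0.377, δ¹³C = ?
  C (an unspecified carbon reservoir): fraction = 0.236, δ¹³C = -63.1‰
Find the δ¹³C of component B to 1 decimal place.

-5.3‰

Isotope mass balance: δ_bulk = Σ fᵢ·δᵢ.
-21.9 = 0.387×(-12.9) + 0.377×δ_B + 0.236×(-63.1)
0.377·δ_B = -21.9 − (-19.884) = -2.016
δ_B = -2.016 / 0.377 = -5.35‰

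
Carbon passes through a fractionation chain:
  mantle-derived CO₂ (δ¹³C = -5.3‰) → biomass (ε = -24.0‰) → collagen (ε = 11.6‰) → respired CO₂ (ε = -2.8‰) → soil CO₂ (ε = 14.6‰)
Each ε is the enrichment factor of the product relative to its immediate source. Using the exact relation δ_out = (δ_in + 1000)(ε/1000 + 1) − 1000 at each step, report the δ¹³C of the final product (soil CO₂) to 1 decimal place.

step 1: δ = (-5.30 + 1000)·(-24.0/1000 + 1) − 1000 = -29.17‰
step 2: δ = (-29.17 + 1000)·(11.6/1000 + 1) − 1000 = -17.91‰
step 3: δ = (-17.91 + 1000)·(-2.8/1000 + 1) − 1000 = -20.66‰
step 4: δ = (-20.66 + 1000)·(14.6/1000 + 1) − 1000 = -6.36‰

-6.4‰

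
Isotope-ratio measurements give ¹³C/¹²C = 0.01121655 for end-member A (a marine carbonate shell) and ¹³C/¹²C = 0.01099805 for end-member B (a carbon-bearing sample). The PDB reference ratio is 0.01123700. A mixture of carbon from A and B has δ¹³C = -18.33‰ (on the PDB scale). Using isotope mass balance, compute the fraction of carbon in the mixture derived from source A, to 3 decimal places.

δ_A = (0.01121655/0.01123700 − 1)×1000 = (0.998180 − 1)×1000 = -1.820‰
δ_B = (0.01099805/0.01123700 − 1)×1000 = (0.978735 − 1)×1000 = -21.265‰
f_A = (δ_mix − δ_B)/(δ_A − δ_B) = (-18.33 − (-21.265))/(-1.820 − (-21.265))
f_A = 2.935 / 19.445 = 0.1509

0.151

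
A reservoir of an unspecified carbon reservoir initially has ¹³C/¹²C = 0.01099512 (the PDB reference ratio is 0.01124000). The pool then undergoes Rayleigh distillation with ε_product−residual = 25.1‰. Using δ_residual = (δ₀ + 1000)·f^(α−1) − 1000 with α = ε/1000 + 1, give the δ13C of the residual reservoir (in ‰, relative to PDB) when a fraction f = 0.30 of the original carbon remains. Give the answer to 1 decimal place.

δ₀ = (0.01099512/0.01124000 − 1)×1000 = (0.978214 − 1)×1000 = -21.786‰
α − 1 = ε/1000 = 0.0251
f^(α−1) = 0.30^(0.0251) = 0.970232
δ_res = (-21.786 + 1000) × 0.970232 − 1000 = 949.094 − 1000 = -50.91‰

-50.9‰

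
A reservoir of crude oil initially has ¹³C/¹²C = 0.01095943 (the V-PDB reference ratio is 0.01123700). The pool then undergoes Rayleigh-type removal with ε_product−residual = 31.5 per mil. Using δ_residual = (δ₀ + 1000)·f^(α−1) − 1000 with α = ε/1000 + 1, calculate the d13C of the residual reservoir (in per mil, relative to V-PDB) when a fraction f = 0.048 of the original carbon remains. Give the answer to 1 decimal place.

δ₀ = (0.01095943/0.01123700 − 1)×1000 = (0.975299 − 1)×1000 = -24.701 per mil
α − 1 = ε/1000 = 0.0315
f^(α−1) = 0.048^(0.0315) = 0.908781
δ_res = (-24.701 + 1000) × 0.908781 − 1000 = 886.333 − 1000 = -113.67 per mil

-113.7 per mil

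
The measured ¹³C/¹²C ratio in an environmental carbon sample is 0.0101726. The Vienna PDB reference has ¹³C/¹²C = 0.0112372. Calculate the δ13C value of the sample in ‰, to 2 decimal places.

-94.74‰

δ13C = (R_sample / R_standard − 1) × 1000
R_sample / R_standard = 0.0101726 / 0.0112372 = 0.905261
δ13C = (0.905261 − 1) × 1000 = -94.739‰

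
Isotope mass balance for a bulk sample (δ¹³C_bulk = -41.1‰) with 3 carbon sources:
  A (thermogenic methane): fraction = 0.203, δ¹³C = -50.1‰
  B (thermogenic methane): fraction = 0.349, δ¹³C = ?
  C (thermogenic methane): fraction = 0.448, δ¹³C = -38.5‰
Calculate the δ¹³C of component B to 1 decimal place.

-39.2‰

Isotope mass balance: δ_bulk = Σ fᵢ·δᵢ.
-41.1 = 0.203×(-50.1) + 0.349×δ_B + 0.448×(-38.5)
0.349·δ_B = -41.1 − (-27.418) = -13.682
δ_B = -13.682 / 0.349 = -39.20‰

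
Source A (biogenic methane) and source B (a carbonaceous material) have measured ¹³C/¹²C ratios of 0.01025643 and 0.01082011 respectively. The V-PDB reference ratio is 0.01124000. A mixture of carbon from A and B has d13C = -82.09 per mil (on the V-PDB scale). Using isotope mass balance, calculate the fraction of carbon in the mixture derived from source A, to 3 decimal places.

0.892

δ_A = (0.01025643/0.01124000 − 1)×1000 = (0.912494 − 1)×1000 = -87.506 per mil
δ_B = (0.01082011/0.01124000 − 1)×1000 = (0.962643 − 1)×1000 = -37.357 per mil
f_A = (δ_mix − δ_B)/(δ_A − δ_B) = (-82.09 − (-37.357))/(-87.506 − (-37.357))
f_A = -44.733 / -50.149 = 0.8920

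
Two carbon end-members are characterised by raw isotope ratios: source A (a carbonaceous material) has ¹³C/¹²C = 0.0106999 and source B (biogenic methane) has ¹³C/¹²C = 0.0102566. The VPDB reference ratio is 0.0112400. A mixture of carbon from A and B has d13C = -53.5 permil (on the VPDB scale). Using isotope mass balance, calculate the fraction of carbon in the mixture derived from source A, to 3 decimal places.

0.862

δ_A = (0.0106999/0.0112400 − 1)×1000 = (0.951948 − 1)×1000 = -48.052 permil
δ_B = (0.0102566/0.0112400 − 1)×1000 = (0.912509 − 1)×1000 = -87.491 permil
f_A = (δ_mix − δ_B)/(δ_A − δ_B) = (-53.5 − (-87.491))/(-48.052 − (-87.491))
f_A = 33.991 / 39.440 = 0.8619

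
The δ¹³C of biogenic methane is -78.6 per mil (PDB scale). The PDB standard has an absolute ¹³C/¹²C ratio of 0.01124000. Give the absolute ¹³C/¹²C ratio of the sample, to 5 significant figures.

R_sample = R_standard × (δ¹³C/1000 + 1)
R_sample = 0.01124000 × (-78.6/1000 + 1) = 0.01124000 × 0.921400
R_sample = 0.0103565

0.010357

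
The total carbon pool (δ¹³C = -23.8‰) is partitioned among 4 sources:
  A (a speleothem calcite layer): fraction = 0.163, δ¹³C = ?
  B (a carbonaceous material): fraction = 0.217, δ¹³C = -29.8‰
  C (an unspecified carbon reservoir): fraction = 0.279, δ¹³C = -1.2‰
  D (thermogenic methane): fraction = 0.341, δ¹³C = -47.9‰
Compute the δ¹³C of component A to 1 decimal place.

Isotope mass balance: δ_bulk = Σ fᵢ·δᵢ.
-23.8 = 0.163×δ_A + 0.217×(-29.8) + 0.279×(-1.2) + 0.341×(-47.9)
0.163·δ_A = -23.8 − (-23.135) = -0.665
δ_A = -0.665 / 0.163 = -4.08‰

-4.1‰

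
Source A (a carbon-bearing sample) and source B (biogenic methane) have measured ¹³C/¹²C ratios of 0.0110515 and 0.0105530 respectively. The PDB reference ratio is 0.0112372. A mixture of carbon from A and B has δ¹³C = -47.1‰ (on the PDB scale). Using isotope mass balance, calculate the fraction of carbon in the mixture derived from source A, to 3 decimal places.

0.311

δ_A = (0.0110515/0.0112372 − 1)×1000 = (0.983475 − 1)×1000 = -16.525‰
δ_B = (0.0105530/0.0112372 − 1)×1000 = (0.939113 − 1)×1000 = -60.887‰
f_A = (δ_mix − δ_B)/(δ_A − δ_B) = (-47.1 − (-60.887))/(-16.525 − (-60.887))
f_A = 13.787 / 44.362 = 0.3108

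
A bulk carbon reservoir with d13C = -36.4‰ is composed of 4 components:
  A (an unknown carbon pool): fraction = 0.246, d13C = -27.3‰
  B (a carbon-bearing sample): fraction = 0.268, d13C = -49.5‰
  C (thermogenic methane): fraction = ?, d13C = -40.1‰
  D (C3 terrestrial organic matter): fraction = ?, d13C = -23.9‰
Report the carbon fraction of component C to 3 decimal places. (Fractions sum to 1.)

0.296

Let f_C and f_D be the unknown fractions; fractions sum to 1 so f_C + f_D = 0.486.
Mass balance: Σ fᵢ·δᵢ = δ_bulk ⇒ f_C·(-40.1) + f_D·(-23.9) = -36.4 − (-19.982) = -16.418
Substitute f_D = 0.486 − f_C:
f_C·(-40.1 − -23.9) = -16.418 − 0.486×(-23.9) = -4.803
f_C = -4.803 / -16.2 = 0.2965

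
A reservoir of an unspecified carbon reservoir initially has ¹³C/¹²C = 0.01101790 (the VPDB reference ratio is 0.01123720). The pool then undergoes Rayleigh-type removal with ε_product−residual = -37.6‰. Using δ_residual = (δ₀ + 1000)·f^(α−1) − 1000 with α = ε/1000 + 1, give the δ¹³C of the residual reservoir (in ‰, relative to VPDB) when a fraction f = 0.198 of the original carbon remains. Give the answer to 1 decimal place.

δ₀ = (0.01101790/0.01123720 − 1)×1000 = (0.980484 − 1)×1000 = -19.516‰
α − 1 = ε/1000 = -0.0376
f^(α−1) = 0.198^(-0.0376) = 1.062785
δ_res = (-19.516 + 1000) × 1.062785 − 1000 = 1042.044 − 1000 = 42.04‰

42.0‰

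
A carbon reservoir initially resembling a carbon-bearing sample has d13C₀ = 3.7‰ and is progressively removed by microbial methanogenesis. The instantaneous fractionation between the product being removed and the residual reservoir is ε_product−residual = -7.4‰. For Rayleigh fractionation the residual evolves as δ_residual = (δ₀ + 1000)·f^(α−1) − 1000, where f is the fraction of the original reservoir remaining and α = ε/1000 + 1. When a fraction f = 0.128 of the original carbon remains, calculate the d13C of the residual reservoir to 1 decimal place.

19.1‰

Rayleigh residual: δ_res = (δ₀ + 1000)·f^(α−1) − 1000
α = ε/1000 + 1 = 0.99260, so α − 1 = -0.00740
f^(α−1) = 0.128^(-0.00740) = 1.015329
δ_res = (3.7 + 1000) × 1.015329 − 1000 = 1019.085 − 1000 = 19.09‰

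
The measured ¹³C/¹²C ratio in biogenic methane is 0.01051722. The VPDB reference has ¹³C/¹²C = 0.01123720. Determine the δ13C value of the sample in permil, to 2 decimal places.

-64.07 permil

δ13C = (R_sample / R_standard − 1) × 1000
R_sample / R_standard = 0.01051722 / 0.01123720 = 0.935929
δ13C = (0.935929 − 1) × 1000 = -64.071 permil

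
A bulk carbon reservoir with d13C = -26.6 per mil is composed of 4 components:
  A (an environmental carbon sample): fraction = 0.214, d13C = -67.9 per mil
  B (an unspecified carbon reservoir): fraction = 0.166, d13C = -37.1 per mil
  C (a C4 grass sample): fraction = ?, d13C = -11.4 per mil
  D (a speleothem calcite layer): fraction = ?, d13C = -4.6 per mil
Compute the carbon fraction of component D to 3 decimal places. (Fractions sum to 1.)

Let f_D and f_C be the unknown fractions; fractions sum to 1 so f_D + f_C = 0.620.
Mass balance: Σ fᵢ·δᵢ = δ_bulk ⇒ f_D·(-4.6) + f_C·(-11.4) = -26.6 − (-20.689) = -5.911
Substitute f_C = 0.620 − f_D:
f_D·(-4.6 − -11.4) = -5.911 − 0.620×(-11.4) = 1.157
f_D = 1.157 / 6.8 = 0.1702

0.170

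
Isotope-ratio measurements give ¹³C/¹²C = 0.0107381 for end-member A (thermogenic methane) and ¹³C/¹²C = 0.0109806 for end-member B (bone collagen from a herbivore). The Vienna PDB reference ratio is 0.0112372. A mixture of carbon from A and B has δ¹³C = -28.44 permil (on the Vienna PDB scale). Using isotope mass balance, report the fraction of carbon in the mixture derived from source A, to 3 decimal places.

δ_A = (0.0107381/0.0112372 − 1)×1000 = (0.955585 − 1)×1000 = -44.415 permil
δ_B = (0.0109806/0.0112372 − 1)×1000 = (0.977165 − 1)×1000 = -22.835 permil
f_A = (δ_mix − δ_B)/(δ_A − δ_B) = (-28.44 − (-22.835))/(-44.415 − (-22.835))
f_A = -5.605 / -21.580 = 0.2597

0.260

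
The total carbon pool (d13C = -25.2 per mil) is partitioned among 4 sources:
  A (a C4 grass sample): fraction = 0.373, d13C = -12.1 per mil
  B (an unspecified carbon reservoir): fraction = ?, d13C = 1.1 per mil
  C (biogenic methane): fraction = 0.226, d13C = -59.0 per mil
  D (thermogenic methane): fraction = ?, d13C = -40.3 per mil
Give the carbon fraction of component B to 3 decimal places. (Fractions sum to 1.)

Let f_B and f_D be the unknown fractions; fractions sum to 1 so f_B + f_D = 0.401.
Mass balance: Σ fᵢ·δᵢ = δ_bulk ⇒ f_B·(1.1) + f_D·(-40.3) = -25.2 − (-17.847) = -7.353
Substitute f_D = 0.401 − f_B:
f_B·(1.1 − -40.3) = -7.353 − 0.401×(-40.3) = 8.808
f_B = 8.808 / 41.4 = 0.2127

0.213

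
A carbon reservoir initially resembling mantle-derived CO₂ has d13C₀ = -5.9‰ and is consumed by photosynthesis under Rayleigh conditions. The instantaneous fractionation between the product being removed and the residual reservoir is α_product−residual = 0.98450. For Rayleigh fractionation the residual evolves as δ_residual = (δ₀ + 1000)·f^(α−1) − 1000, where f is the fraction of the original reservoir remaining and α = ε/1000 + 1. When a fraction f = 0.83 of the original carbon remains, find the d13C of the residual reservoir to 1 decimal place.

-3.0‰

Rayleigh residual: δ_res = (δ₀ + 1000)·f^(α−1) − 1000
α − 1 = -0.01550
f^(α−1) = 0.83^(-0.01550) = 1.002892
δ_res = (-5.9 + 1000) × 1.002892 − 1000 = 996.975 − 1000 = -3.02‰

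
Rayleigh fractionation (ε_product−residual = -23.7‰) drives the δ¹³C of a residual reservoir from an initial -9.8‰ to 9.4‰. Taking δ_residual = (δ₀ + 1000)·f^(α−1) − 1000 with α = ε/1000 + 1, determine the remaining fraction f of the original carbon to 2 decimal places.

0.44

α − 1 = ε/1000 = -0.0237
(δ_res + 1000)/(δ₀ + 1000) = (9.4 + 1000)/(-9.8 + 1000) = 1009.4/990.2 = 1.019390
f = 1.019390^(1/-0.0237) = exp(ln(1.019390)/-0.0237) = exp(0.01920/-0.0237)
f = exp(-0.8103) = 0.4447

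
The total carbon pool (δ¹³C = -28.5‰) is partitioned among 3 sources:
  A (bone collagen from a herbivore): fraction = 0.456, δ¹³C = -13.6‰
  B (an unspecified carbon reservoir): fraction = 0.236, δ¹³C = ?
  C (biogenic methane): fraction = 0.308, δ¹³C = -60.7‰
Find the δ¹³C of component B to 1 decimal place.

Isotope mass balance: δ_bulk = Σ fᵢ·δᵢ.
-28.5 = 0.456×(-13.6) + 0.236×δ_B + 0.308×(-60.7)
0.236·δ_B = -28.5 − (-24.897) = -3.603
δ_B = -3.603 / 0.236 = -15.27‰

-15.3‰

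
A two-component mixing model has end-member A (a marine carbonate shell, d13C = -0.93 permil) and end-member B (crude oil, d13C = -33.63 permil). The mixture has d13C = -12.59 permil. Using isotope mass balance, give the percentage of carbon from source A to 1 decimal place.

64.3%

δ_mix = f_A·δ_A + (1 − f_A)·δ_B  ⇒  f_A = (δ_mix − δ_B)/(δ_A − δ_B)
f_A = (-12.59 − (-33.63)) / (-0.93 − (-33.63))
f_A = 21.04 / 32.70 = 0.6434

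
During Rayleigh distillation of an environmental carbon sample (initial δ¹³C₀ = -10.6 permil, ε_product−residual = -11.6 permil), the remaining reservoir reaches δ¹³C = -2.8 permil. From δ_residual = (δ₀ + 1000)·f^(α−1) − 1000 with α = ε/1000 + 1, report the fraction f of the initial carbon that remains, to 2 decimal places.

α − 1 = ε/1000 = -0.0116
(δ_res + 1000)/(δ₀ + 1000) = (-2.8 + 1000)/(-10.6 + 1000) = 997.2/989.4 = 1.007884
f = 1.007884^(1/-0.0116) = exp(ln(1.007884)/-0.0116) = exp(0.00785/-0.0116)
f = exp(-0.6770) = 0.5082

0.51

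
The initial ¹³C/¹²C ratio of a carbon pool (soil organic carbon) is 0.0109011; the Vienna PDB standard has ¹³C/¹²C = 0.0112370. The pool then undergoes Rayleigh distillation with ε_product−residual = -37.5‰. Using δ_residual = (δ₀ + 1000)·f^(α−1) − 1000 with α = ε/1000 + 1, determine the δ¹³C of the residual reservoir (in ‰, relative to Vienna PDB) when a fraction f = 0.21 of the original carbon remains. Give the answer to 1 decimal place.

28.6‰

δ₀ = (0.0109011/0.0112370 − 1)×1000 = (0.970108 − 1)×1000 = -29.892‰
α − 1 = ε/1000 = -0.0375
f^(α−1) = 0.21^(-0.0375) = 1.060271
δ_res = (-29.892 + 1000) × 1.060271 − 1000 = 1028.577 − 1000 = 28.58‰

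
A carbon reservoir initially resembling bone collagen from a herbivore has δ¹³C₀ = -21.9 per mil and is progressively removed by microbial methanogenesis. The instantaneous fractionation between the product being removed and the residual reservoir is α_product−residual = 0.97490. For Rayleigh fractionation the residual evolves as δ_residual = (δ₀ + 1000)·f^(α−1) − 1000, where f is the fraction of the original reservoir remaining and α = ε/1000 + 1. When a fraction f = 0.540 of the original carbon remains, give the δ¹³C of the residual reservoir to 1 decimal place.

Rayleigh residual: δ_res = (δ₀ + 1000)·f^(α−1) − 1000
α − 1 = -0.02510
f^(α−1) = 0.540^(-0.02510) = 1.015586
δ_res = (-21.9 + 1000) × 1.015586 − 1000 = 993.345 − 1000 = -6.65 per mil

-6.7 per mil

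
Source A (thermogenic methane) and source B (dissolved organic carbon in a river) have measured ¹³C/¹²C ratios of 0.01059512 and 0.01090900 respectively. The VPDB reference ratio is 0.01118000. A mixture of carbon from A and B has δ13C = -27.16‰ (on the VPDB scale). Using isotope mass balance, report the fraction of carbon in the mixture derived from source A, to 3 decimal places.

δ_A = (0.01059512/0.01118000 − 1)×1000 = (0.947685 − 1)×1000 = -52.315‰
δ_B = (0.01090900/0.01118000 − 1)×1000 = (0.975760 − 1)×1000 = -24.240‰
f_A = (δ_mix − δ_B)/(δ_A − δ_B) = (-27.16 − (-24.240))/(-52.315 − (-24.240))
f_A = -2.920 / -28.075 = 0.1040

0.104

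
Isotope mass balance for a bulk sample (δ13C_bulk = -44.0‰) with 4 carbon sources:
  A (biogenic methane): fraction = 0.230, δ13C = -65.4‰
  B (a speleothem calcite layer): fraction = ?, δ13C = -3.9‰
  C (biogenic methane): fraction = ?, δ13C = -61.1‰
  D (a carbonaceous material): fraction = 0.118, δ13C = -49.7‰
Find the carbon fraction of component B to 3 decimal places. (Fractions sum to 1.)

0.293

Let f_B and f_C be the unknown fractions; fractions sum to 1 so f_B + f_C = 0.652.
Mass balance: Σ fᵢ·δᵢ = δ_bulk ⇒ f_B·(-3.9) + f_C·(-61.1) = -44.0 − (-20.907) = -23.093
Substitute f_C = 0.652 − f_B:
f_B·(-3.9 − -61.1) = -23.093 − 0.652×(-61.1) = 16.744
f_B = 16.744 / 57.2 = 0.2927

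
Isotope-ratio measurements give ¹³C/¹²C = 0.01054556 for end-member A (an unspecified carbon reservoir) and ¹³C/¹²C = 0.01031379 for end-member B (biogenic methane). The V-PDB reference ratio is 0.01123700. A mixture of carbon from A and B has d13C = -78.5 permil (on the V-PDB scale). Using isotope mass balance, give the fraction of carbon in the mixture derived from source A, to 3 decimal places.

0.177

δ_A = (0.01054556/0.01123700 − 1)×1000 = (0.938468 − 1)×1000 = -61.532 permil
δ_B = (0.01031379/0.01123700 − 1)×1000 = (0.917842 − 1)×1000 = -82.158 permil
f_A = (δ_mix − δ_B)/(δ_A − δ_B) = (-78.5 − (-82.158))/(-61.532 − (-82.158))
f_A = 3.658 / 20.626 = 0.1774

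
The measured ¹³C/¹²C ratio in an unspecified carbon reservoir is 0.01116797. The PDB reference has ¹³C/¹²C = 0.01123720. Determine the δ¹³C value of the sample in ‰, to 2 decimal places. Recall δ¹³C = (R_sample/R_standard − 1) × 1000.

δ¹³C = (R_sample / R_standard − 1) × 1000
R_sample / R_standard = 0.01116797 / 0.01123720 = 0.993839
δ¹³C = (0.993839 − 1) × 1000 = -6.161‰

-6.16‰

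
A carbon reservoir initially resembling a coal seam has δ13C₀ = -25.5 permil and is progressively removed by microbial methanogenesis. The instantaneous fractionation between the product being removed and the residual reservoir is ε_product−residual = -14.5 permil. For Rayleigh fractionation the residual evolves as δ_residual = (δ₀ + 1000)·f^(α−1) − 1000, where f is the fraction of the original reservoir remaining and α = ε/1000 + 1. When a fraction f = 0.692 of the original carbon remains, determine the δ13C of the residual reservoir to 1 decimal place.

Rayleigh residual: δ_res = (δ₀ + 1000)·f^(α−1) − 1000
α = ε/1000 + 1 = 0.98550, so α − 1 = -0.01450
f^(α−1) = 0.692^(-0.01450) = 1.005353
δ_res = (-25.5 + 1000) × 1.005353 − 1000 = 979.716 − 1000 = -20.28 permil

-20.3 permil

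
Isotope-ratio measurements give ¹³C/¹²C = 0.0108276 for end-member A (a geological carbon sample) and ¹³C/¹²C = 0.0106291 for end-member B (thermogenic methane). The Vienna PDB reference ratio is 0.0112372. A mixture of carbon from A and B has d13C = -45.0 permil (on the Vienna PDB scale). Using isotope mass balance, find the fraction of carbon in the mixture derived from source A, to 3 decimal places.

0.516

δ_A = (0.0108276/0.0112372 − 1)×1000 = (0.963550 − 1)×1000 = -36.450 permil
δ_B = (0.0106291/0.0112372 − 1)×1000 = (0.945885 − 1)×1000 = -54.115 permil
f_A = (δ_mix − δ_B)/(δ_A − δ_B) = (-45.0 − (-54.115))/(-36.450 − (-54.115))
f_A = 9.115 / 17.665 = 0.5160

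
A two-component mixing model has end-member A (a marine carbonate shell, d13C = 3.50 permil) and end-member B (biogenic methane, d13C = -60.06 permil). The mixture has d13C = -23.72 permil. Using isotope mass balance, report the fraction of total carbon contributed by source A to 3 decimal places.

δ_mix = f_A·δ_A + (1 − f_A)·δ_B  ⇒  f_A = (δ_mix − δ_B)/(δ_A − δ_B)
f_A = (-23.72 − (-60.06)) / (3.50 − (-60.06))
f_A = 36.34 / 63.56 = 0.5717

0.572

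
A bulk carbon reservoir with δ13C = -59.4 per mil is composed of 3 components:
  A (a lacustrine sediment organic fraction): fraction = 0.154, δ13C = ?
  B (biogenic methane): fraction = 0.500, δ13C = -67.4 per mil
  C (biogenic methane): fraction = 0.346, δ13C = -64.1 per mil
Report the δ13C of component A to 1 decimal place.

Isotope mass balance: δ_bulk = Σ fᵢ·δᵢ.
-59.4 = 0.154×δ_A + 0.500×(-67.4) + 0.346×(-64.1)
0.154·δ_A = -59.4 − (-55.879) = -3.521
δ_A = -3.521 / 0.154 = -22.87 per mil

-22.9 per mil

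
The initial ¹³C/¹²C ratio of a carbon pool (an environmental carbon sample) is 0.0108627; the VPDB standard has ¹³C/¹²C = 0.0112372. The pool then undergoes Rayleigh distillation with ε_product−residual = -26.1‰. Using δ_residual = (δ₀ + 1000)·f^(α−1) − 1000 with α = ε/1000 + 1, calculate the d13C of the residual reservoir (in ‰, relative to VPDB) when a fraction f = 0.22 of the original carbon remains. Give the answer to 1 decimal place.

5.6‰

δ₀ = (0.0108627/0.0112372 − 1)×1000 = (0.966673 − 1)×1000 = -33.327‰
α − 1 = ε/1000 = -0.0261
f^(α−1) = 0.22^(-0.0261) = 1.040310
δ_res = (-33.327 + 1000) × 1.040310 − 1000 = 1005.640 − 1000 = 5.64‰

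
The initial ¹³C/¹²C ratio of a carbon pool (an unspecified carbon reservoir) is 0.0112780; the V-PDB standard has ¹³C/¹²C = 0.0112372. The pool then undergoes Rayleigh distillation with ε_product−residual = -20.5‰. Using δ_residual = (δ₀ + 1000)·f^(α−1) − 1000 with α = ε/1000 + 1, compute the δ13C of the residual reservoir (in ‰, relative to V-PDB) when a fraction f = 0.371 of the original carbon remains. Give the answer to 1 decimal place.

24.2‰

δ₀ = (0.0112780/0.0112372 − 1)×1000 = (1.003631 − 1)×1000 = 3.631‰
α − 1 = ε/1000 = -0.0205
f^(α−1) = 0.371^(-0.0205) = 1.020535
δ_res = (3.631 + 1000) × 1.020535 − 1000 = 1024.240 − 1000 = 24.24‰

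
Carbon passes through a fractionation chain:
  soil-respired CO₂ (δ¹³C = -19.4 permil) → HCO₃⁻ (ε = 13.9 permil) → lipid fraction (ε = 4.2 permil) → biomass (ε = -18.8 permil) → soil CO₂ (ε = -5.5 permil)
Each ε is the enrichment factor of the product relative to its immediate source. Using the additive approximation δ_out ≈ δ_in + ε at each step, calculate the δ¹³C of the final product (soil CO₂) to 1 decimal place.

step 1: δ ≈ -19.4 + (13.9) = -5.5 permil
step 2: δ ≈ -5.5 + (4.2) = -1.3 permil
step 3: δ ≈ -1.3 + (-18.8) = -20.1 permil
step 4: δ ≈ -20.1 + (-5.5) = -25.6 permil

-25.6 permil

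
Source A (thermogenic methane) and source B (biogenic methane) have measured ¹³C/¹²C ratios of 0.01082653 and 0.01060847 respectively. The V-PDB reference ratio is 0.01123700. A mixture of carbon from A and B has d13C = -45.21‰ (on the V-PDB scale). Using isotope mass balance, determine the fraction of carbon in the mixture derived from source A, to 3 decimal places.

δ_A = (0.01082653/0.01123700 − 1)×1000 = (0.963472 − 1)×1000 = -36.528‰
δ_B = (0.01060847/0.01123700 − 1)×1000 = (0.944066 − 1)×1000 = -55.934‰
f_A = (δ_mix − δ_B)/(δ_A − δ_B) = (-45.21 − (-55.934))/(-36.528 − (-55.934))
f_A = 10.724 / 19.406 = 0.5526

0.553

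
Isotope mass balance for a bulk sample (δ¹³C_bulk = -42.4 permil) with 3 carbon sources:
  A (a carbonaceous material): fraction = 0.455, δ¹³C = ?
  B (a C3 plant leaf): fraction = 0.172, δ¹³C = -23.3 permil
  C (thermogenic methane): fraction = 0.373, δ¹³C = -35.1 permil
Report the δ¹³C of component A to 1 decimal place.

-55.6 permil

Isotope mass balance: δ_bulk = Σ fᵢ·δᵢ.
-42.4 = 0.455×δ_A + 0.172×(-23.3) + 0.373×(-35.1)
0.455·δ_A = -42.4 − (-17.100) = -25.300
δ_A = -25.300 / 0.455 = -55.60 permil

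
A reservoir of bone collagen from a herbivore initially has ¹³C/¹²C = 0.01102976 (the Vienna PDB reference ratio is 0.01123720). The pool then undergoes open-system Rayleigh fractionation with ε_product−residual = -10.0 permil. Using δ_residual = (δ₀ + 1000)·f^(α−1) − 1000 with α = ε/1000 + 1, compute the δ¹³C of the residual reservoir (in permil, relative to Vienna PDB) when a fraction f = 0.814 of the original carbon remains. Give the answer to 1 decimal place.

-16.4 permil

δ₀ = (0.01102976/0.01123720 − 1)×1000 = (0.981540 − 1)×1000 = -18.460 permil
α − 1 = ε/1000 = -0.0100
f^(α−1) = 0.814^(-0.0100) = 1.002060
δ_res = (-18.460 + 1000) × 1.002060 − 1000 = 983.562 − 1000 = -16.44 permil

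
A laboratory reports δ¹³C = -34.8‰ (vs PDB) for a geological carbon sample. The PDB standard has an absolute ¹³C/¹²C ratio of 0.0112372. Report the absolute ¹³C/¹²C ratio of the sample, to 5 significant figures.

0.010846

R_sample = R_standard × (δ¹³C/1000 + 1)
R_sample = 0.0112372 × (-34.8/1000 + 1) = 0.0112372 × 0.965200
R_sample = 0.0108461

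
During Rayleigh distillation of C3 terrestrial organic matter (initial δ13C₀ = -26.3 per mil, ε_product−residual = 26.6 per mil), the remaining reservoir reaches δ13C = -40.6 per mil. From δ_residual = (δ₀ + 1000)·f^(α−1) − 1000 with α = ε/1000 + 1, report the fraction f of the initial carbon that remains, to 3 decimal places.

0.573

α − 1 = ε/1000 = 0.0266
(δ_res + 1000)/(δ₀ + 1000) = (-40.6 + 1000)/(-26.3 + 1000) = 959.4/973.7 = 0.985314
f = 0.985314^(1/0.0266) = exp(ln(0.985314)/0.0266) = exp(-0.01480/0.0266)
f = exp(-0.5562) = 0.5734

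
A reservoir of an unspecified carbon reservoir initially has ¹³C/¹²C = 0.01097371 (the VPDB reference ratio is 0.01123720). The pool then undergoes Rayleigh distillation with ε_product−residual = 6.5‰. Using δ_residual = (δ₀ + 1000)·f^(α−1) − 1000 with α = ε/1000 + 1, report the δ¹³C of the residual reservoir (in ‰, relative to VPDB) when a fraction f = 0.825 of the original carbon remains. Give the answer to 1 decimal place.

δ₀ = (0.01097371/0.01123720 − 1)×1000 = (0.976552 − 1)×1000 = -23.448‰
α − 1 = ε/1000 = 0.0065
f^(α−1) = 0.825^(0.0065) = 0.998750
δ_res = (-23.448 + 1000) × 0.998750 − 1000 = 975.332 − 1000 = -24.67‰

-24.7‰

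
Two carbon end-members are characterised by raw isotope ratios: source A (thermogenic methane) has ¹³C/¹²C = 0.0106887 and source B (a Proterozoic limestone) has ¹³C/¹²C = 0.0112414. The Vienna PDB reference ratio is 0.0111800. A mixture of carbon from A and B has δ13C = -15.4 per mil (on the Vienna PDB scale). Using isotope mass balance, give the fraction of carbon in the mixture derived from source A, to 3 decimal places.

0.423

δ_A = (0.0106887/0.0111800 − 1)×1000 = (0.956055 − 1)×1000 = -43.945 per mil
δ_B = (0.0112414/0.0111800 − 1)×1000 = (1.005492 − 1)×1000 = 5.492 per mil
f_A = (δ_mix − δ_B)/(δ_A − δ_B) = (-15.4 − (5.492))/(-43.945 − (5.492))
f_A = -20.892 / -49.436 = 0.4226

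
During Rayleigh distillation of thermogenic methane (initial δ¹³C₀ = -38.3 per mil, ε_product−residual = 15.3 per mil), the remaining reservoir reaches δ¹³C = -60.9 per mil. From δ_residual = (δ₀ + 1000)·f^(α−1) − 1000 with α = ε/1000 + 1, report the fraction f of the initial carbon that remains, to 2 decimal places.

α − 1 = ε/1000 = 0.0153
(δ_res + 1000)/(δ₀ + 1000) = (-60.9 + 1000)/(-38.3 + 1000) = 939.1/961.7 = 0.976500
f = 0.976500^(1/0.0153) = exp(ln(0.976500)/0.0153) = exp(-0.02378/0.0153)
f = exp(-1.5543) = 0.2113

0.21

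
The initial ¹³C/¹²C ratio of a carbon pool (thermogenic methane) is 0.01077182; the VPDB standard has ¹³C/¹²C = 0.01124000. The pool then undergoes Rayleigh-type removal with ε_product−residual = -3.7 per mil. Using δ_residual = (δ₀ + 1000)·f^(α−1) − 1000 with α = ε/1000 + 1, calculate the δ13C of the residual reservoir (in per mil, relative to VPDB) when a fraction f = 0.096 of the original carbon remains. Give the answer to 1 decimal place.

-33.3 per mil

δ₀ = (0.01077182/0.01124000 − 1)×1000 = (0.958347 − 1)×1000 = -41.653 per mil
α − 1 = ε/1000 = -0.0037
f^(α−1) = 0.096^(-0.0037) = 1.008708
δ_res = (-41.653 + 1000) × 1.008708 − 1000 = 966.693 − 1000 = -33.31 per mil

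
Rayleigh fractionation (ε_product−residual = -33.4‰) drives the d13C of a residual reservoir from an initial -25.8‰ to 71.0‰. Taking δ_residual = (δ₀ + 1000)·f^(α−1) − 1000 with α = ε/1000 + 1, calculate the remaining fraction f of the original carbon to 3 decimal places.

α − 1 = ε/1000 = -0.0334
(δ_res + 1000)/(δ₀ + 1000) = (71.0 + 1000)/(-25.8 + 1000) = 1071.0/974.2 = 1.099364
f = 1.099364^(1/-0.0334) = exp(ln(1.099364)/-0.0334) = exp(0.09473/-0.0334)
f = exp(-2.8363) = 0.0586

0.059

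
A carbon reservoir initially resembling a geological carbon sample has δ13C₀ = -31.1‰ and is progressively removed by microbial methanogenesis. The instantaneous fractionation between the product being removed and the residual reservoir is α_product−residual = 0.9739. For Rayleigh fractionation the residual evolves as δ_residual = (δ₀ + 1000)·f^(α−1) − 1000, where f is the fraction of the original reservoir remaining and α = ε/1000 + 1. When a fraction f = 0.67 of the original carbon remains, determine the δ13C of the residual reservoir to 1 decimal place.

Rayleigh residual: δ_res = (δ₀ + 1000)·f^(α−1) − 1000
α − 1 = -0.02610
f^(α−1) = 0.67^(-0.02610) = 1.010507
δ_res = (-31.1 + 1000) × 1.010507 − 1000 = 979.081 − 1000 = -20.92‰

-20.9‰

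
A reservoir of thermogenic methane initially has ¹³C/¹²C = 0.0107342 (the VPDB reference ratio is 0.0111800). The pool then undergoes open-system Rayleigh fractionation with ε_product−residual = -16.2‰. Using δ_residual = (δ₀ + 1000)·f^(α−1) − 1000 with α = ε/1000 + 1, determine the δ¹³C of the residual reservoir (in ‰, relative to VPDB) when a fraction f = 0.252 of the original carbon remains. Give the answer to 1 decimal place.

-18.2‰

δ₀ = (0.0107342/0.0111800 − 1)×1000 = (0.960125 − 1)×1000 = -39.875‰
α − 1 = ε/1000 = -0.0162
f^(α−1) = 0.252^(-0.0162) = 1.022580
δ_res = (-39.875 + 1000) × 1.022580 − 1000 = 981.805 − 1000 = -18.20‰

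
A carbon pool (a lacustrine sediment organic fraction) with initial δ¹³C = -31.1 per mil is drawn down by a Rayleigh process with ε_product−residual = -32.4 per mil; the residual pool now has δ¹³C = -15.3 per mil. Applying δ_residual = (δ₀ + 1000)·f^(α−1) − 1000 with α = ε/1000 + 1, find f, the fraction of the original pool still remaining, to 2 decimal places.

0.61

α − 1 = ε/1000 = -0.0324
(δ_res + 1000)/(δ₀ + 1000) = (-15.3 + 1000)/(-31.1 + 1000) = 984.7/968.9 = 1.016307
f = 1.016307^(1/-0.0324) = exp(ln(1.016307)/-0.0324) = exp(0.01618/-0.0324)
f = exp(-0.4992) = 0.6070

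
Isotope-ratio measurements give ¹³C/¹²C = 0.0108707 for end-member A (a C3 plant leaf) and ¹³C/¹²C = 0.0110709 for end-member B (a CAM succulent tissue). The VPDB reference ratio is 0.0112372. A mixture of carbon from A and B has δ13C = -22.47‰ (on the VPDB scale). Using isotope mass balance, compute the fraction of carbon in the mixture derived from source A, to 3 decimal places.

0.431

δ_A = (0.0108707/0.0112372 − 1)×1000 = (0.967385 − 1)×1000 = -32.615‰
δ_B = (0.0110709/0.0112372 − 1)×1000 = (0.985201 − 1)×1000 = -14.799‰
f_A = (δ_mix − δ_B)/(δ_A − δ_B) = (-22.47 − (-14.799))/(-32.615 − (-14.799))
f_A = -7.671 / -17.816 = 0.4306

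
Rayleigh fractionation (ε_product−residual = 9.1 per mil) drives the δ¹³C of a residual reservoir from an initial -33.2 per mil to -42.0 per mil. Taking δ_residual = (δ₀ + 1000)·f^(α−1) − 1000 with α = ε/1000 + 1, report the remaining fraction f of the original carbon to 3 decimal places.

0.366

α − 1 = ε/1000 = 0.0091
(δ_res + 1000)/(δ₀ + 1000) = (-42.0 + 1000)/(-33.2 + 1000) = 958.0/966.8 = 0.990898
f = 0.990898^(1/0.0091) = exp(ln(0.990898)/0.0091) = exp(-0.00914/0.0091)
f = exp(-1.0048) = 0.3661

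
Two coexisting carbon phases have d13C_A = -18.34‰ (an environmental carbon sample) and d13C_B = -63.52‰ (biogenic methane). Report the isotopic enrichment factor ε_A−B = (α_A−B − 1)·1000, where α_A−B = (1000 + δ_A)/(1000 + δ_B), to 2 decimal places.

48.24‰

α_A−B = (1000 + -18.34) / (1000 + -63.52) = 981.66 / 936.48 = 1.048244
ε_A−B = (1.048244 − 1) × 1000 = 48.244‰
(The approximation ε ≈ δ_A − δ_B would give 45.18‰.)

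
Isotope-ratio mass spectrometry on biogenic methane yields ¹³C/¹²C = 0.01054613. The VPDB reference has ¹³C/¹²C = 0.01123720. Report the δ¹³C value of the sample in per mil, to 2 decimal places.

δ¹³C = (R_sample / R_standard − 1) × 1000
R_sample / R_standard = 0.01054613 / 0.01123720 = 0.938502
δ¹³C = (0.938502 − 1) × 1000 = -61.498 per mil

-61.50 per mil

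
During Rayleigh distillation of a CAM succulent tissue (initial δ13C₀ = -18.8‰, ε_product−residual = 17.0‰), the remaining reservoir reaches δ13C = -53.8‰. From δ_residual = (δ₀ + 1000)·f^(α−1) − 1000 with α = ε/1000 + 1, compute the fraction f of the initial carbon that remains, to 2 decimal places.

α − 1 = ε/1000 = 0.0170
(δ_res + 1000)/(δ₀ + 1000) = (-53.8 + 1000)/(-18.8 + 1000) = 946.2/981.2 = 0.964329
f = 0.964329^(1/0.0170) = exp(ln(0.964329)/0.0170) = exp(-0.03632/0.0170)
f = exp(-2.1366) = 0.1181

0.12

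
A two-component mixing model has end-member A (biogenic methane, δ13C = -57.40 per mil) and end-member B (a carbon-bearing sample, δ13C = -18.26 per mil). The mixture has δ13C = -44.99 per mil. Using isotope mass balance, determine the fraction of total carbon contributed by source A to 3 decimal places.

δ_mix = f_A·δ_A + (1 − f_A)·δ_B  ⇒  f_A = (δ_mix − δ_B)/(δ_A − δ_B)
f_A = (-44.99 − (-18.26)) / (-57.40 − (-18.26))
f_A = -26.73 / -39.14 = 0.6829

0.683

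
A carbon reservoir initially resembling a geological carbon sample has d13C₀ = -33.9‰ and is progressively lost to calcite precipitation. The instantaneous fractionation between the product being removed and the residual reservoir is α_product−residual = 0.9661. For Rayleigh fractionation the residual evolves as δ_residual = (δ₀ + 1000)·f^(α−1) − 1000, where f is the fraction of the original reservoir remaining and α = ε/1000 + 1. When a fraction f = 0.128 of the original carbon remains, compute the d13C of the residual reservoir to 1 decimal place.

Rayleigh residual: δ_res = (δ₀ + 1000)·f^(α−1) − 1000
α − 1 = -0.03390
f^(α−1) = 0.128^(-0.03390) = 1.072175
δ_res = (-33.9 + 1000) × 1.072175 − 1000 = 1035.828 − 1000 = 35.83‰

35.8‰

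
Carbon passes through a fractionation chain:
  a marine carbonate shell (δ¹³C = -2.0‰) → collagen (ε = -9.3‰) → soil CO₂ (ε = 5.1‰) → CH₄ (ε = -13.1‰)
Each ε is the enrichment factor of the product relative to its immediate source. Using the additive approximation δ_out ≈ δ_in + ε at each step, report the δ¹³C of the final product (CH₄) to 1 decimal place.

-19.3‰

step 1: δ ≈ -2.0 + (-9.3) = -11.3‰
step 2: δ ≈ -11.3 + (5.1) = -6.2‰
step 3: δ ≈ -6.2 + (-13.1) = -19.3‰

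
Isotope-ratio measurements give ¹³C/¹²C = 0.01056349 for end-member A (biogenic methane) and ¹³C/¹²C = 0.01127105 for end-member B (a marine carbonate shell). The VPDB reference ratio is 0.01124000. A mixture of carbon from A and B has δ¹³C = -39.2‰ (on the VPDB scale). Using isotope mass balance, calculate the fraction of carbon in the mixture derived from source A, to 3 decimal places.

δ_A = (0.01056349/0.01124000 − 1)×1000 = (0.939812 − 1)×1000 = -60.188‰
δ_B = (0.01127105/0.01124000 − 1)×1000 = (1.002762 − 1)×1000 = 2.762‰
f_A = (δ_mix − δ_B)/(δ_A − δ_B) = (-39.2 − (2.762))/(-60.188 − (2.762))
f_A = -41.962 / -62.950 = 0.6666

0.667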